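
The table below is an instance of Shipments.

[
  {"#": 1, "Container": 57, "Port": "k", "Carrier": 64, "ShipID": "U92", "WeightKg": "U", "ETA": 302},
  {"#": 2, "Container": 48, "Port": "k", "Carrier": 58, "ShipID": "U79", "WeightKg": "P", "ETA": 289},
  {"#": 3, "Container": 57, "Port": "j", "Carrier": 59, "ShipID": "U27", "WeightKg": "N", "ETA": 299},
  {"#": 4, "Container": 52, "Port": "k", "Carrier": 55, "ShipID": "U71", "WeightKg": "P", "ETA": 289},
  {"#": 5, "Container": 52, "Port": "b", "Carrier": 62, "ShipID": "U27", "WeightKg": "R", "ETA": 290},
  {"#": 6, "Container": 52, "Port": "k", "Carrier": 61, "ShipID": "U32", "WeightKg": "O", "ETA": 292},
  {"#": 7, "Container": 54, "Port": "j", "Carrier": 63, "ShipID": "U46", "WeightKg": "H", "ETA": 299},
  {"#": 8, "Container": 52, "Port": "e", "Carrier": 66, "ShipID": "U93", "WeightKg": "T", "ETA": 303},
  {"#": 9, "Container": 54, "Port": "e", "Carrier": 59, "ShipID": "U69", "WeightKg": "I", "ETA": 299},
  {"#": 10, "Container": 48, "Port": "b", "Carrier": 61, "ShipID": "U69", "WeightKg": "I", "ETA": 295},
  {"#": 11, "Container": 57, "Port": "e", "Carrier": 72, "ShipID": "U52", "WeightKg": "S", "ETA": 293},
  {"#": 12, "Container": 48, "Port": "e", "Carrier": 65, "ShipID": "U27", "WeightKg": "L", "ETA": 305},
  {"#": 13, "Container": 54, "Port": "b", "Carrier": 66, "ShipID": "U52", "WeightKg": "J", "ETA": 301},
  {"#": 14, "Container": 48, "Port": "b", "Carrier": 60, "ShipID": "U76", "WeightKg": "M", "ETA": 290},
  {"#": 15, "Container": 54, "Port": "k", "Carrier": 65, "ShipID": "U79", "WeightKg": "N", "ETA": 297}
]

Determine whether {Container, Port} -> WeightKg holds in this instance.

No

(Container=57, Port=k): row 1 → WeightKg = U ✓
(Container=48, Port=k): row 2 → WeightKg = P ✓
(Container=57, Port=j): row 3 → WeightKg = N ✓
(Container=52, Port=k): rows 4, 6 → WeightKg takes values {P, O} — violation
(Container=52, Port=b): row 5 → WeightKg = R ✓
(Container=54, Port=j): row 7 → WeightKg = H ✓
(Container=52, Port=e): row 8 → WeightKg = T ✓
(Container=54, Port=e): row 9 → WeightKg = I ✓
(Container=48, Port=b): rows 10, 14 → WeightKg takes values {I, M} — violation
(Container=57, Port=e): row 11 → WeightKg = S ✓
(Container=48, Port=e): row 12 → WeightKg = L ✓
(Container=54, Port=b): row 13 → WeightKg = J ✓
(Container=54, Port=k): row 15 → WeightKg = N ✓
Two rows agree on {Container, Port} but differ on WeightKg, so {Container, Port} -> WeightKg does not hold.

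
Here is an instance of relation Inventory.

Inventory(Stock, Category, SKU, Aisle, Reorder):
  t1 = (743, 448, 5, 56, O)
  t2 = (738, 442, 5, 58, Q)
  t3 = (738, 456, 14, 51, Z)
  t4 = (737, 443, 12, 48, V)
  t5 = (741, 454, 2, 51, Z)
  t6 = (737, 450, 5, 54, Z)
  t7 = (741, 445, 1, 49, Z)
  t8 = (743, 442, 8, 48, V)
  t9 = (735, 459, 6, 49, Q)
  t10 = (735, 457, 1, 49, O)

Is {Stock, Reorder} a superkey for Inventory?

No

Rows 5 and 7 have the same {Stock, Reorder} value (Stock=741, Reorder=Z) but are distinct tuples, so {Stock, Reorder} does not determine every attribute — not a superkey.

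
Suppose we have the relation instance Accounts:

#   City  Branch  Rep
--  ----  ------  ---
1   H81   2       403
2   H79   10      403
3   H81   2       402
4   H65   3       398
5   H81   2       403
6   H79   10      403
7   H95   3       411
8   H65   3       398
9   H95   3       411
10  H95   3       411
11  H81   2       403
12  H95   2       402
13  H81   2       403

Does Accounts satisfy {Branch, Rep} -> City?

No

(Branch=2, Rep=403): rows 1, 5, 11, 13 → City = H81, H81, H81, H81 ✓
(Branch=10, Rep=403): rows 2, 6 → City = H79, H79 ✓
(Branch=2, Rep=402): rows 3, 12 → City takes values {H81, H95} — violation
(Branch=3, Rep=398): rows 4, 8 → City = H65, H65 ✓
(Branch=3, Rep=411): rows 7, 9, 10 → City = H95, H95, H95 ✓
Two rows agree on {Branch, Rep} but differ on City, so {Branch, Rep} -> City does not hold.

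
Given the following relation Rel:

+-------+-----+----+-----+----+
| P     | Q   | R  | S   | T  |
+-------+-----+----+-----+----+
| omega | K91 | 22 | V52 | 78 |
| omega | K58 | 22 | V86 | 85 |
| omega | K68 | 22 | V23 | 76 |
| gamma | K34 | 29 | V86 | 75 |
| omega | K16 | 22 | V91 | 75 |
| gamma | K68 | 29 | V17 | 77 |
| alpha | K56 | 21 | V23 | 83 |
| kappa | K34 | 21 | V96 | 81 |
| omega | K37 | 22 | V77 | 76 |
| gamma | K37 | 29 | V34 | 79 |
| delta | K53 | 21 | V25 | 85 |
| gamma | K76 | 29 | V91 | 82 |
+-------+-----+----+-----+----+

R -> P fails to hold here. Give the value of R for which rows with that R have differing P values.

21

R=22: 5 rows → P = omega, omega, omega, omega, omega ✓
R=29: 4 rows → P = gamma, gamma, gamma, gamma ✓
R=21: 3 rows → P takes values {alpha, kappa, delta} — violation
The only R value with inconsistent P is R=21.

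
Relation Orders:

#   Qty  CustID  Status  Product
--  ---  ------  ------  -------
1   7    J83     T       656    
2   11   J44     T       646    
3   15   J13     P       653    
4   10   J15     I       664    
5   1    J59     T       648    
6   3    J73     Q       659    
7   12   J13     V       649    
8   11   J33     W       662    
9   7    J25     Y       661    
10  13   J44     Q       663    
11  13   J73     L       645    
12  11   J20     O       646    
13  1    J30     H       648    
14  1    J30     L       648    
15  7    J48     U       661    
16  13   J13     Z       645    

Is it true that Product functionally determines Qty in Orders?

Yes

Product=656: row 1 → Qty = 7 ✓
Product=646: rows 2, 12 → Qty = 11, 11 ✓
Product=653: row 3 → Qty = 15 ✓
Product=664: row 4 → Qty = 10 ✓
Product=648: rows 5, 13, 14 → Qty = 1, 1, 1 ✓
Product=659: row 6 → Qty = 3 ✓
Product=649: row 7 → Qty = 12 ✓
Product=662: row 8 → Qty = 11 ✓
Product=661: rows 9, 15 → Qty = 7, 7 ✓
Product=663: row 10 → Qty = 13 ✓
Product=645: rows 11, 16 → Qty = 13, 13 ✓
Every Product value is associated with a single Qty value, so Product → Qty holds.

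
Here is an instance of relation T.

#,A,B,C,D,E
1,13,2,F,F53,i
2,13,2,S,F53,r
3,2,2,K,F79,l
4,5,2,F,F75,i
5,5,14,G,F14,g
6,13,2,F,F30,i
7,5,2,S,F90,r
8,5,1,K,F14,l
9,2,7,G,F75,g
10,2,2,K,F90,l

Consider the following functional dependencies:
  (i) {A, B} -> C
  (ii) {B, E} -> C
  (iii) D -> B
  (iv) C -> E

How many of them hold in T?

2

(i) {A, B} -> C: (A=13, B=2): rows 1, 2, 6 → C takes values {F, S} — violation; (A=5, B=2): rows 4, 7 → C takes values {F, S} — violation — fails.
(ii) {B, E} -> C: every LHS value maps to a single RHS value — holds.
(iii) D -> B: D=F75: rows 4, 9 → B takes values {2, 7} — violation; D=F14: rows 5, 8 → B takes values {14, 1} — violation — fails.
(iv) C -> E: every LHS value maps to a single RHS value — holds.
2 of the 4 dependencies hold.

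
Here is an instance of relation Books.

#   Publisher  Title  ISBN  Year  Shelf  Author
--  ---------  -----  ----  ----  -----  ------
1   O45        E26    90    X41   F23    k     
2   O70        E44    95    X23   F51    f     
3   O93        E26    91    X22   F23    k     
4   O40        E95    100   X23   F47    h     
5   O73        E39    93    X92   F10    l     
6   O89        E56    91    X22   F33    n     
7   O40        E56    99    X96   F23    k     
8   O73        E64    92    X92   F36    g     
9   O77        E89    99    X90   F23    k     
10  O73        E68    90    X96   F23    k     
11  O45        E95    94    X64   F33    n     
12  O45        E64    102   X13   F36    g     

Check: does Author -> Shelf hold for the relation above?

Yes

Author=k: rows 1, 3, 7, 9, 10 → Shelf = F23, F23, F23, F23, F23 ✓
Author=f: row 2 → Shelf = F51 ✓
Author=h: row 4 → Shelf = F47 ✓
Author=l: row 5 → Shelf = F10 ✓
Author=n: rows 6, 11 → Shelf = F33, F33 ✓
Author=g: rows 8, 12 → Shelf = F36, F36 ✓
Every Author value is associated with a single Shelf value, so Author -> Shelf holds.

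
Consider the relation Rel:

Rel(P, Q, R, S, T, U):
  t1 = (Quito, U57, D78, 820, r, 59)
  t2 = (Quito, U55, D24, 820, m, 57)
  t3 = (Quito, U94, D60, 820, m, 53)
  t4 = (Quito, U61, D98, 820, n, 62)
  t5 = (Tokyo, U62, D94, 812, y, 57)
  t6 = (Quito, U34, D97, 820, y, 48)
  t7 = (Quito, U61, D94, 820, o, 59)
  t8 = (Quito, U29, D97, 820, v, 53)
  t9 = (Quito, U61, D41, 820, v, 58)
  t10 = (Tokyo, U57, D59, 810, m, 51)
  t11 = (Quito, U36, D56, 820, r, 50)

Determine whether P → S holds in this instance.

No

P=Quito: rows 1, 2, 3, 4, 6, 7, 8, 9, 11 → S = 820, 820, 820, 820, 820, 820, 820, 820, 820 ✓
P=Tokyo: rows 5, 10 → S takes values {812, 810} — violation
Two rows agree on P but differ on S, so P → S does not hold.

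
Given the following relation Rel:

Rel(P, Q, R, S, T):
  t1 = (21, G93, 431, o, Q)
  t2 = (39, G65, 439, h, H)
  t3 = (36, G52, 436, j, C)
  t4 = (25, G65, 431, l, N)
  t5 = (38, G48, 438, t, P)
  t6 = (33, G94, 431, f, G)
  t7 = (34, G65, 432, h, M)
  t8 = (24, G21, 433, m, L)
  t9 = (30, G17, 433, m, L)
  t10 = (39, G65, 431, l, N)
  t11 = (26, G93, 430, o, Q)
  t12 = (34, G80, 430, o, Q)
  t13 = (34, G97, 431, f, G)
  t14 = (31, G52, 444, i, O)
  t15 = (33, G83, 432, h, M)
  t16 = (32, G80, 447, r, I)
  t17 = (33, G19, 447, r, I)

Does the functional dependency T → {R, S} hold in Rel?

No

T=Q: rows 1, 11, 12 → {R,S} takes values {(431, o), (430, o)} — violation
T=H: row 2 → {R,S} = (439, h) ✓
T=C: row 3 → {R,S} = (436, j) ✓
T=N: rows 4, 10 → {R,S} = (431, l), (431, l) ✓
T=P: row 5 → {R,S} = (438, t) ✓
T=G: rows 6, 13 → {R,S} = (431, f), (431, f) ✓
T=M: rows 7, 15 → {R,S} = (432, h), (432, h) ✓
T=L: rows 8, 9 → {R,S} = (433, m), (433, m) ✓
T=O: row 14 → {R,S} = (444, i) ✓
T=I: rows 16, 17 → {R,S} = (447, r), (447, r) ✓
Two rows agree on T but differ on {R, S}, so T → {R, S} does not hold.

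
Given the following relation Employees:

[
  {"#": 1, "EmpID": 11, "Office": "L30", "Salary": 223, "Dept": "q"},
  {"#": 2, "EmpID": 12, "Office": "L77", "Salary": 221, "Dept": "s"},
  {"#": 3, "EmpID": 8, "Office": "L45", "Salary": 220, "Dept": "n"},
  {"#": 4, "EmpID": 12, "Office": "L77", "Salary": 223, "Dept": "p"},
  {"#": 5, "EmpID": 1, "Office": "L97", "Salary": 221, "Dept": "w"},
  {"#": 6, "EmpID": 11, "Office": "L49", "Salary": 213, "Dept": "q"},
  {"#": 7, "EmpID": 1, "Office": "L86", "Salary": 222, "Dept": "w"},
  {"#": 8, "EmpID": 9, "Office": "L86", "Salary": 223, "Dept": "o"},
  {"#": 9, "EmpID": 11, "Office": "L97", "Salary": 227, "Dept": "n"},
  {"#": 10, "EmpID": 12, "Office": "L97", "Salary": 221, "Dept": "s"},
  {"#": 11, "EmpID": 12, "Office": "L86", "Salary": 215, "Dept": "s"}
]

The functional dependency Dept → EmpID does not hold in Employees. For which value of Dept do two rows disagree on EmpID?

n

Dept=q: rows 1, 6 → EmpID = 11, 11 ✓
Dept=s: rows 2, 10, 11 → EmpID = 12, 12, 12 ✓
Dept=n: rows 3, 9 → EmpID takes values {8, 11} — violation
Dept=p: row 4 → EmpID = 12 ✓
Dept=w: rows 5, 7 → EmpID = 1, 1 ✓
Dept=o: row 8 → EmpID = 9 ✓
The only Dept value with inconsistent EmpID is Dept=n.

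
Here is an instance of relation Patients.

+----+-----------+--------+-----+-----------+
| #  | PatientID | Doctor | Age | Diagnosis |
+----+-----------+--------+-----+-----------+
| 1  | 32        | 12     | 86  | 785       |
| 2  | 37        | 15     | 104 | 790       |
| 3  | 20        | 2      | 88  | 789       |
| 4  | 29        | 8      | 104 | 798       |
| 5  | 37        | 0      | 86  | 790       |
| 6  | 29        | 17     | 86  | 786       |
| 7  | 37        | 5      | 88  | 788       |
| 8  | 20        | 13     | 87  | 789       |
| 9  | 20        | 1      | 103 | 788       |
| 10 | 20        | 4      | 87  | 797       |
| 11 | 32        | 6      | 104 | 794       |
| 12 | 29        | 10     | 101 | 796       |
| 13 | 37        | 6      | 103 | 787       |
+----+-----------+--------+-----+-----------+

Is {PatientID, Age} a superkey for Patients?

No

Rows 8 and 10 have the same {PatientID, Age} value (PatientID=20, Age=87) but are distinct tuples, so {PatientID, Age} does not determine every attribute — not a superkey.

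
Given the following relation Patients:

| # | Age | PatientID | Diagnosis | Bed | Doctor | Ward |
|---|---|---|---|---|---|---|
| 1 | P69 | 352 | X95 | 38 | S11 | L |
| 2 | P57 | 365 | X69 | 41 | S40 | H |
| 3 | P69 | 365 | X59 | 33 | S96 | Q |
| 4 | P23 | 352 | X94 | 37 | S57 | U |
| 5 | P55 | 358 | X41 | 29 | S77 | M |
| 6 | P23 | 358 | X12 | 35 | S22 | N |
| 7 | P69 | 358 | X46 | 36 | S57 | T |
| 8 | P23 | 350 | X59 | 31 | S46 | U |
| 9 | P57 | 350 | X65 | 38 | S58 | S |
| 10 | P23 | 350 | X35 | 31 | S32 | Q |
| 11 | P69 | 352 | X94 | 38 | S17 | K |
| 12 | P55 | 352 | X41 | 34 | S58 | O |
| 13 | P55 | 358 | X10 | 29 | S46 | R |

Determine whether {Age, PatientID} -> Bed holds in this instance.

Yes

(Age=P69, PatientID=352): rows 1, 11 → Bed = 38, 38 ✓
(Age=P57, PatientID=365): row 2 → Bed = 41 ✓
(Age=P69, PatientID=365): row 3 → Bed = 33 ✓
(Age=P23, PatientID=352): row 4 → Bed = 37 ✓
(Age=P55, PatientID=358): rows 5, 13 → Bed = 29, 29 ✓
(Age=P23, PatientID=358): row 6 → Bed = 35 ✓
(Age=P69, PatientID=358): row 7 → Bed = 36 ✓
(Age=P23, PatientID=350): rows 8, 10 → Bed = 31, 31 ✓
(Age=P57, PatientID=350): row 9 → Bed = 38 ✓
(Age=P55, PatientID=352): row 12 → Bed = 34 ✓
Every {Age, PatientID} value is associated with a single Bed value, so {Age, PatientID} -> Bed holds.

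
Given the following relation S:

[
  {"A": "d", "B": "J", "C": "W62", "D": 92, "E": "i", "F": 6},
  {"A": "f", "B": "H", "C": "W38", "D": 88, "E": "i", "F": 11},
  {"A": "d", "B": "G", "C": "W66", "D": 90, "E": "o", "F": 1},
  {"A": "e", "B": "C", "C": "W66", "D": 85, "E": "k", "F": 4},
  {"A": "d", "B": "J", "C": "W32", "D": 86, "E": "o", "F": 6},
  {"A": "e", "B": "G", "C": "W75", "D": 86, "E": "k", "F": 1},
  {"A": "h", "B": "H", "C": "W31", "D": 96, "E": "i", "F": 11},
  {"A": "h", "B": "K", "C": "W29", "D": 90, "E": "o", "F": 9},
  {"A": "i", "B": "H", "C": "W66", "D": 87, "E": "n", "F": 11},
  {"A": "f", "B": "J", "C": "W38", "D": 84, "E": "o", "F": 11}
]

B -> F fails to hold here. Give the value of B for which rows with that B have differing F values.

J

B=J: 3 rows → F takes values {6, 11} — violation
B=H: 3 rows → F = 11, 11, 11 ✓
B=G: 2 rows → F = 1, 1 ✓
B=C: 1 row → F = 4 ✓
B=K: 1 row → F = 9 ✓
The only B value with inconsistent F is B=J.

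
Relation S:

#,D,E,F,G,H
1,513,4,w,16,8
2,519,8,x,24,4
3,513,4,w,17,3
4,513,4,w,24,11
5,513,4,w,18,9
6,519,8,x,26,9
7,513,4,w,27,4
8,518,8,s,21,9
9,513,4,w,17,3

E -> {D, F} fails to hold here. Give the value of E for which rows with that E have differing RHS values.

E=4: rows 1, 3, 4, 5, 7, 9 → {D,F} = (513, w), (513, w), (513, w), (513, w), (513, w), (513, w) ✓
E=8: rows 2, 6, 8 → {D,F} takes values {(519, x), (518, s)} — violation
The only E value with inconsistent RHS is E=8.

8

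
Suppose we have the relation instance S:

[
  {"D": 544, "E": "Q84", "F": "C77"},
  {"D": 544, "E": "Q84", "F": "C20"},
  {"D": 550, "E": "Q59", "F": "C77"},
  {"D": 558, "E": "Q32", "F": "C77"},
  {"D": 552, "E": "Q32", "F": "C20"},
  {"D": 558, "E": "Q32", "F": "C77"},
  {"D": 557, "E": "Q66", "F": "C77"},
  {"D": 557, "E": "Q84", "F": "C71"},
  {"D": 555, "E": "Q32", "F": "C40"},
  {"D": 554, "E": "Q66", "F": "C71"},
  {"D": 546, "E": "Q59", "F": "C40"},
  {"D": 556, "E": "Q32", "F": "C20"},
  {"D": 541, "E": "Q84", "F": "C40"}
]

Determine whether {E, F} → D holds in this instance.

(E=Q84, F=C77): 1 row → D = 544 ✓
(E=Q84, F=C20): 1 row → D = 544 ✓
(E=Q59, F=C77): 1 row → D = 550 ✓
(E=Q32, F=C77): 2 rows → D = 558, 558 ✓
(E=Q32, F=C20): 2 rows → D takes values {552, 556} — violation
(E=Q66, F=C77): 1 row → D = 557 ✓
(E=Q84, F=C71): 1 row → D = 557 ✓
(E=Q32, F=C40): 1 row → D = 555 ✓
(E=Q66, F=C71): 1 row → D = 554 ✓
(E=Q59, F=C40): 1 row → D = 546 ✓
(E=Q84, F=C40): 1 row → D = 541 ✓
Two rows agree on {E, F} but differ on D, so {E, F} → D does not hold.

No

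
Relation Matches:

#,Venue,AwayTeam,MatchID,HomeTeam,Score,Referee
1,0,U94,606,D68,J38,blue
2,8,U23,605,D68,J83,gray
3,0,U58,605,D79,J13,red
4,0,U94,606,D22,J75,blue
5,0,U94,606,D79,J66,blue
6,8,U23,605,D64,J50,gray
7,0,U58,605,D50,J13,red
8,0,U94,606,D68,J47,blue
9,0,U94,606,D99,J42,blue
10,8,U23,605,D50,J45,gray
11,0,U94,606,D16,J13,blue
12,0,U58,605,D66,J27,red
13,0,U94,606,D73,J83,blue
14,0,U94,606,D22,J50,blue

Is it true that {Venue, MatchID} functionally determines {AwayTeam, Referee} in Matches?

(Venue=0, MatchID=606): rows 1, 4, 5, 8, 9, 11, 13, 14 → {AwayTeam,Referee} = (U94, blue), (U94, blue), (U94, blue), (U94, blue), (U94, blue), (U94, blue), (U94, blue), (U94, blue) ✓
(Venue=8, MatchID=605): rows 2, 6, 10 → {AwayTeam,Referee} = (U23, gray), (U23, gray), (U23, gray) ✓
(Venue=0, MatchID=605): rows 3, 7, 12 → {AwayTeam,Referee} = (U58, red), (U58, red), (U58, red) ✓
Every {Venue, MatchID} value is associated with a single {AwayTeam, Referee} value, so {Venue, MatchID} -> {AwayTeam, Referee} holds.

Yes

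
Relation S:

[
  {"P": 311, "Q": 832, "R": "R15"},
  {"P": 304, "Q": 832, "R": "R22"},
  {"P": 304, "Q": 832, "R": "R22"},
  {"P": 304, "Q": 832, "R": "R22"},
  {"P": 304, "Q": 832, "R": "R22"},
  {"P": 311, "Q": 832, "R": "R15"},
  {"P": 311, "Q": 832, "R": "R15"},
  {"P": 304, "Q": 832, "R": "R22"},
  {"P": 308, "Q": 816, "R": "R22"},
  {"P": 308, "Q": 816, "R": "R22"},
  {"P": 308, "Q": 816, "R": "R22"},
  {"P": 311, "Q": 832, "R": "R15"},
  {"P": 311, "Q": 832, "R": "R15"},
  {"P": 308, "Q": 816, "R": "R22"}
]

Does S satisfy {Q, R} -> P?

(Q=832, R=R15): 5 rows → P = 311, 311, 311, 311, 311 ✓
(Q=832, R=R22): 5 rows → P = 304, 304, 304, 304, 304 ✓
(Q=816, R=R22): 4 rows → P = 308, 308, 308, 308 ✓
Every {Q, R} value is associated with a single P value, so {Q, R} -> P holds.

Yes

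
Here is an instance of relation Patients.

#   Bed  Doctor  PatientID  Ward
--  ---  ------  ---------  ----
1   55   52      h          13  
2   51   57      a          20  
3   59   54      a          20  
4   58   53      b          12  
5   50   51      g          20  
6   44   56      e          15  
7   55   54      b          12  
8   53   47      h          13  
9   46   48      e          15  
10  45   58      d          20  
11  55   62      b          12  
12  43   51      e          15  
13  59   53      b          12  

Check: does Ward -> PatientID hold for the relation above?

No

Ward=13: rows 1, 8 → PatientID = h, h ✓
Ward=20: rows 2, 3, 5, 10 → PatientID takes values {a, g, d} — violation
Ward=12: rows 4, 7, 11, 13 → PatientID = b, b, b, b ✓
Ward=15: rows 6, 9, 12 → PatientID = e, e, e ✓
Two rows agree on Ward but differ on PatientID, so Ward -> PatientID does not hold.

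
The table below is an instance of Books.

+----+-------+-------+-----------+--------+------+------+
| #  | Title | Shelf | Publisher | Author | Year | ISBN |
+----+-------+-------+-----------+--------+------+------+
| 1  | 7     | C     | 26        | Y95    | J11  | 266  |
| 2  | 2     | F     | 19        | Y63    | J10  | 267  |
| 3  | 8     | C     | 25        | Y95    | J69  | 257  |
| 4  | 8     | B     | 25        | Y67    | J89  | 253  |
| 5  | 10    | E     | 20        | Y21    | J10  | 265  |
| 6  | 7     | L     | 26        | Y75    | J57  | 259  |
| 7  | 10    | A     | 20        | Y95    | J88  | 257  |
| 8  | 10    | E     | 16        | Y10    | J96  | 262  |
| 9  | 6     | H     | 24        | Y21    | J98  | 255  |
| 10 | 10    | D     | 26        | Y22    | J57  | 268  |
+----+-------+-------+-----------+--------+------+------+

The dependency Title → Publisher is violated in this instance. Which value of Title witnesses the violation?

Title=7: rows 1, 6 → Publisher = 26, 26 ✓
Title=2: row 2 → Publisher = 19 ✓
Title=8: rows 3, 4 → Publisher = 25, 25 ✓
Title=10: rows 5, 7, 8, 10 → Publisher takes values {20, 16, 26} — violation
Title=6: row 9 → Publisher = 24 ✓
The only Title value with inconsistent Publisher is Title=10.

10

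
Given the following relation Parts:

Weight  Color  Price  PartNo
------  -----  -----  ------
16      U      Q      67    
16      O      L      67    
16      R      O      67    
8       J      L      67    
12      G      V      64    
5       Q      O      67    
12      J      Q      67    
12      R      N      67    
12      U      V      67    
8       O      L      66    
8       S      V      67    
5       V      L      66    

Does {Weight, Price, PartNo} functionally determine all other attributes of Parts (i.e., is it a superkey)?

Yes

All 12 rows have distinct {Weight, Price, PartNo} values, so {Weight, Price, PartNo} → (all attributes) holds and {Weight, Price, PartNo} is a superkey.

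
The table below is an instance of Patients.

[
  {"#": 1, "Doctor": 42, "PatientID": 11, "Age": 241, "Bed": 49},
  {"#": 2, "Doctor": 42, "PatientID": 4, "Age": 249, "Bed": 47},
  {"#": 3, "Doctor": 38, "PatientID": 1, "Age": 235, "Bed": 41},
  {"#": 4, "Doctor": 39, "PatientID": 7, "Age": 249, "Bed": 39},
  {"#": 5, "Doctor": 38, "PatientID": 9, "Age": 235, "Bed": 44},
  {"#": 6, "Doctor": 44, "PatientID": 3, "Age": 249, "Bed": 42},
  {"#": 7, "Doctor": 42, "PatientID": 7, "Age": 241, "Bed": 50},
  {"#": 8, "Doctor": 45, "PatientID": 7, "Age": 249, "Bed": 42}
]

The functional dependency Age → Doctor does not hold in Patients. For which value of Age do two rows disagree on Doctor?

Age=241: rows 1, 7 → Doctor = 42, 42 ✓
Age=249: rows 2, 4, 6, 8 → Doctor takes values {42, 39, 44, 45} — violation
Age=235: rows 3, 5 → Doctor = 38, 38 ✓
The only Age value with inconsistent Doctor is Age=249.

249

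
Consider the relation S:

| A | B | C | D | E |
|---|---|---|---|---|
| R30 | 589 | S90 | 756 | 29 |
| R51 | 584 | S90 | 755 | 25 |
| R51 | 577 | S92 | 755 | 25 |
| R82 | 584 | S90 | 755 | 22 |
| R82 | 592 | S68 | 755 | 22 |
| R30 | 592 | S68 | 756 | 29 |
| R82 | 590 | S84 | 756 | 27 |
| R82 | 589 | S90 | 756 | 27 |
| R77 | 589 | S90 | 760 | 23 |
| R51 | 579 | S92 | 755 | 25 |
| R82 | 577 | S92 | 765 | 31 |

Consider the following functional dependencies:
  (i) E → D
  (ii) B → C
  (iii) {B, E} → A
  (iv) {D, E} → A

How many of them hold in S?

4

(i) E → D: every LHS value maps to a single RHS value — holds.
(ii) B → C: every LHS value maps to a single RHS value — holds.
(iii) {B, E} → A: every LHS value maps to a single RHS value — holds.
(iv) {D, E} → A: every LHS value maps to a single RHS value — holds.
4 of the 4 dependencies hold.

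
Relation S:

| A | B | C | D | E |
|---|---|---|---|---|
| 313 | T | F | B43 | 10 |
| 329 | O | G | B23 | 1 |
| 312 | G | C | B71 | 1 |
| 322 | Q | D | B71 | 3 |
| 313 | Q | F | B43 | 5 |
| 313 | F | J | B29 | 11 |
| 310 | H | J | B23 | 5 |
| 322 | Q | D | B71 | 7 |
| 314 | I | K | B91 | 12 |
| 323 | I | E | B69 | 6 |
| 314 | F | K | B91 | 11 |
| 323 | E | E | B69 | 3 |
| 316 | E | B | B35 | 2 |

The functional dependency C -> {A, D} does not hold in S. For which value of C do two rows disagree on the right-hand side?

J

C=F: 2 rows → {A,D} = (313, B43), (313, B43) ✓
C=G: 1 row → {A,D} = (329, B23) ✓
C=C: 1 row → {A,D} = (312, B71) ✓
C=D: 2 rows → {A,D} = (322, B71), (322, B71) ✓
C=J: 2 rows → {A,D} takes values {(313, B29), (310, B23)} — violation
C=K: 2 rows → {A,D} = (314, B91), (314, B91) ✓
C=E: 2 rows → {A,D} = (323, B69), (323, B69) ✓
C=B: 1 row → {A,D} = (316, B35) ✓
The only C value with inconsistent RHS is C=J.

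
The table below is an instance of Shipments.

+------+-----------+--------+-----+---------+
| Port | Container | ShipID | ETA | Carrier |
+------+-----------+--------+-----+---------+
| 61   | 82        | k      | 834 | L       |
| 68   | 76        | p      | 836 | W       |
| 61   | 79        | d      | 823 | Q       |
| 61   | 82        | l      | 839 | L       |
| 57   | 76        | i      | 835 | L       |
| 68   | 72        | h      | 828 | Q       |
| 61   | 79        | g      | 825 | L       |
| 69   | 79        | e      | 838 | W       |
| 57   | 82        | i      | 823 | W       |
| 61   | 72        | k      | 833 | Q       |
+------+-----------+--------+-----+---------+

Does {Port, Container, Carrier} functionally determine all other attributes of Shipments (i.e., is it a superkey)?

No

Two distinct rows share (Port=61, Container=82, Carrier=L), so {Port, Container, Carrier} does not determine every attribute — not a superkey.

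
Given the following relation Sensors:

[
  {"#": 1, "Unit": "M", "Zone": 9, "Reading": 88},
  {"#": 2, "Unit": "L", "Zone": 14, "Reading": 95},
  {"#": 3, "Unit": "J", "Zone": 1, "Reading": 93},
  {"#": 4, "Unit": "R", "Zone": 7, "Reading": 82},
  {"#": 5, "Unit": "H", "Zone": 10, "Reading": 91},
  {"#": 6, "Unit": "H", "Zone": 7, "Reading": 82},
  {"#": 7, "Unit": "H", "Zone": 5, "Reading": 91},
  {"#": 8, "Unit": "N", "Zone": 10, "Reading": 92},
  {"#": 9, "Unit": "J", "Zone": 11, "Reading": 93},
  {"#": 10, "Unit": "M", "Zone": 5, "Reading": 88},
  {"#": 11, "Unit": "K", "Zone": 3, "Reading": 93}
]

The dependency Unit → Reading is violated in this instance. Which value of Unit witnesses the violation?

Unit=M: rows 1, 10 → Reading = 88, 88 ✓
Unit=L: row 2 → Reading = 95 ✓
Unit=J: rows 3, 9 → Reading = 93, 93 ✓
Unit=R: row 4 → Reading = 82 ✓
Unit=H: rows 5, 6, 7 → Reading takes values {91, 82} — violation
Unit=N: row 8 → Reading = 92 ✓
Unit=K: row 11 → Reading = 93 ✓
The only Unit value with inconsistent Reading is Unit=H.

H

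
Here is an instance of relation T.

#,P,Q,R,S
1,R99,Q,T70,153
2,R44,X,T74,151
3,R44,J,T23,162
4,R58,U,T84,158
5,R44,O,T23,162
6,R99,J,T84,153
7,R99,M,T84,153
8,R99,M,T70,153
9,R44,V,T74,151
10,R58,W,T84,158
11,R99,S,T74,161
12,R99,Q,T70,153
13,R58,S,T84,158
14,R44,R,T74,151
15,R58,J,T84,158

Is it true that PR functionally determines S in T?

(P=R99, R=T70): rows 1, 8, 12 → S = 153, 153, 153 ✓
(P=R44, R=T74): rows 2, 9, 14 → S = 151, 151, 151 ✓
(P=R44, R=T23): rows 3, 5 → S = 162, 162 ✓
(P=R58, R=T84): rows 4, 10, 13, 15 → S = 158, 158, 158, 158 ✓
(P=R99, R=T84): rows 6, 7 → S = 153, 153 ✓
(P=R99, R=T74): row 11 → S = 161 ✓
Every PR value is associated with a single S value, so PR -> S holds.

Yes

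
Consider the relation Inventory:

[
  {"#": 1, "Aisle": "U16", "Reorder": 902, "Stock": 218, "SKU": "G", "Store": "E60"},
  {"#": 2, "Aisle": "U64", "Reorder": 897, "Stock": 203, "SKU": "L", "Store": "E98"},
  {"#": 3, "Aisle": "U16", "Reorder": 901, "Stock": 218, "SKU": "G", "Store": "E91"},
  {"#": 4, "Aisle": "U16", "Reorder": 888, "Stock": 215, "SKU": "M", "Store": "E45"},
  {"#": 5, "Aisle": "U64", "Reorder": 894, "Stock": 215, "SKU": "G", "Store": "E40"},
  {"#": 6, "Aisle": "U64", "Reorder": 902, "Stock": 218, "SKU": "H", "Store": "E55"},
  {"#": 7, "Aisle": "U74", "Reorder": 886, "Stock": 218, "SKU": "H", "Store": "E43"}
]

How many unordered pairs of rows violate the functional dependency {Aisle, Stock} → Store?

(Aisle=U16, Stock=218): violating pairs (1,3) — 1 pair.

1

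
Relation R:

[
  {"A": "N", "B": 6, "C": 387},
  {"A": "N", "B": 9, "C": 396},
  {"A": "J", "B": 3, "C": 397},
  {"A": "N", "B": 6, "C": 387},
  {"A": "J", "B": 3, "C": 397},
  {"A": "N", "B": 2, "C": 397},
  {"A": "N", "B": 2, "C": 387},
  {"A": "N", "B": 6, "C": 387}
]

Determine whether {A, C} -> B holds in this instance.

No

(A=N, C=387): 4 rows → B takes values {6, 2} — violation
(A=N, C=396): 1 row → B = 9 ✓
(A=J, C=397): 2 rows → B = 3, 3 ✓
(A=N, C=397): 1 row → B = 2 ✓
Two rows agree on {A, C} but differ on B, so {A, C} -> B does not hold.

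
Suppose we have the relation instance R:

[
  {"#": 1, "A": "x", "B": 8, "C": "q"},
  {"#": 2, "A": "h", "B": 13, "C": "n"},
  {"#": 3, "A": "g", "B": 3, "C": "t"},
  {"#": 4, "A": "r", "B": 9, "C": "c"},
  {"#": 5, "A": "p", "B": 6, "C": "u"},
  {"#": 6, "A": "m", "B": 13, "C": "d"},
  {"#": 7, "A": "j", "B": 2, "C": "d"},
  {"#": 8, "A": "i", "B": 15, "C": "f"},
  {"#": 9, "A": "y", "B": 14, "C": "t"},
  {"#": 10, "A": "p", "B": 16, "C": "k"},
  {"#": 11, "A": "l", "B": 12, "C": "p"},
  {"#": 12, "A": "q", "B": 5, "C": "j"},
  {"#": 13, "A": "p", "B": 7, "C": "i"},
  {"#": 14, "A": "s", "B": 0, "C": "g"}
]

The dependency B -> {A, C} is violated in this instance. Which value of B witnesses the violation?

13

B=8: row 1 → {A,C} = (x, q) ✓
B=13: rows 2, 6 → {A,C} takes values {(h, n), (m, d)} — violation
B=3: row 3 → {A,C} = (g, t) ✓
B=9: row 4 → {A,C} = (r, c) ✓
B=6: row 5 → {A,C} = (p, u) ✓
B=2: row 7 → {A,C} = (j, d) ✓
B=15: row 8 → {A,C} = (i, f) ✓
B=14: row 9 → {A,C} = (y, t) ✓
B=16: row 10 → {A,C} = (p, k) ✓
B=12: row 11 → {A,C} = (l, p) ✓
B=5: row 12 → {A,C} = (q, j) ✓
B=7: row 13 → {A,C} = (p, i) ✓
B=0: row 14 → {A,C} = (s, g) ✓
The only B value with inconsistent RHS is B=13.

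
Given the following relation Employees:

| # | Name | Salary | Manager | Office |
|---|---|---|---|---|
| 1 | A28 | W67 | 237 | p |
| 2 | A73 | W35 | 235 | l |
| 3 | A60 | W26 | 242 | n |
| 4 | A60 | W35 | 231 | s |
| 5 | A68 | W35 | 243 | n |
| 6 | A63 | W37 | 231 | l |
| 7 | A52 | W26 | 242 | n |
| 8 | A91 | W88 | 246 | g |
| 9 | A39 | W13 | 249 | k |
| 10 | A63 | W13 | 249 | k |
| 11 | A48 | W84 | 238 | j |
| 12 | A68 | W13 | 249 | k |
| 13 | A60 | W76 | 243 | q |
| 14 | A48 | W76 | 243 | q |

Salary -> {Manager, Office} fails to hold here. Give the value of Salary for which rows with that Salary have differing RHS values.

Salary=W67: row 1 → {Manager,Office} = (237, p) ✓
Salary=W35: rows 2, 4, 5 → {Manager,Office} takes values {(235, l), (231, s), (243, n)} — violation
Salary=W26: rows 3, 7 → {Manager,Office} = (242, n), (242, n) ✓
Salary=W37: row 6 → {Manager,Office} = (231, l) ✓
Salary=W88: row 8 → {Manager,Office} = (246, g) ✓
Salary=W13: rows 9, 10, 12 → {Manager,Office} = (249, k), (249, k), (249, k) ✓
Salary=W84: row 11 → {Manager,Office} = (238, j) ✓
Salary=W76: rows 13, 14 → {Manager,Office} = (243, q), (243, q) ✓
The only Salary value with inconsistent RHS is Salary=W35.

W35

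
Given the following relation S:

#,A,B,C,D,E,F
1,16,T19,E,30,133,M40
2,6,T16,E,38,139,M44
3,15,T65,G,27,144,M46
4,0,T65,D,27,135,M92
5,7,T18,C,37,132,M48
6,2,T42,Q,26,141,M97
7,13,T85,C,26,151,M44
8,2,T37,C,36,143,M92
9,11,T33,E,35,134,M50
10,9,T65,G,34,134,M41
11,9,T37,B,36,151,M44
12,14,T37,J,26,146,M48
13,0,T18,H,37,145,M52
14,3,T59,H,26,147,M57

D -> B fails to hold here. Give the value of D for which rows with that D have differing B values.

D=30: row 1 → B = T19 ✓
D=38: row 2 → B = T16 ✓
D=27: rows 3, 4 → B = T65, T65 ✓
D=37: rows 5, 13 → B = T18, T18 ✓
D=26: rows 6, 7, 12, 14 → B takes values {T42, T85, T37, T59} — violation
D=36: rows 8, 11 → B = T37, T37 ✓
D=35: row 9 → B = T33 ✓
D=34: row 10 → B = T65 ✓
The only D value with inconsistent B is D=26.

26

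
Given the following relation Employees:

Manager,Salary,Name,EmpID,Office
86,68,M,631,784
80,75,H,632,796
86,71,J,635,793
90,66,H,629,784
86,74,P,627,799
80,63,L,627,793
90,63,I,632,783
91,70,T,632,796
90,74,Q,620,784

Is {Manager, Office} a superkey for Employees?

No

Two distinct rows share (Manager=90, Office=784), so {Manager, Office} does not determine every attribute — not a superkey.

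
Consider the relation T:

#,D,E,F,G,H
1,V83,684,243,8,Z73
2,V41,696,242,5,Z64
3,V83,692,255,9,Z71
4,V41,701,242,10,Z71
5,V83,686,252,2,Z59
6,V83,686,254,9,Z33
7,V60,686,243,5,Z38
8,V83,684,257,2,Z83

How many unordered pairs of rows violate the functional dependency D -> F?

D=V83: violating pairs (1,3), (1,5), (1,6), (1,8), (3,5), (3,6), (3,8), (5,6), (5,8), (6,8) — 10 pairs.
D=V41: all 2 rows agree on F — 0 pairs.

10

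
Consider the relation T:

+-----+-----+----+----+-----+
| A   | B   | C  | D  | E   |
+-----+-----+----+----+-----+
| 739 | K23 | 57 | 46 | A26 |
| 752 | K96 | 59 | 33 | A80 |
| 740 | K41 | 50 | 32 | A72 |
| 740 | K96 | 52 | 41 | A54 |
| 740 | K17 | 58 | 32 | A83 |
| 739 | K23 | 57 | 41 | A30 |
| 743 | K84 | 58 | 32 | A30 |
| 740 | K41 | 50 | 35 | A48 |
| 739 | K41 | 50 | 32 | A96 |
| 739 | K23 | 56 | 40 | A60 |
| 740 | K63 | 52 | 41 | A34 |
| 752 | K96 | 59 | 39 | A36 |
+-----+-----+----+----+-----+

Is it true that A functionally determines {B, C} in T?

A=739: 4 rows → {B,C} takes values {(K23, 57), (K41, 50), (K23, 56)} — violation
A=752: 2 rows → {B,C} = (K96, 59), (K96, 59) ✓
A=740: 5 rows → {B,C} takes values {(K41, 50), (K96, 52), (K17, 58), (K63, 52)} — violation
A=743: 1 row → {B,C} = (K84, 58) ✓
Two rows agree on A but differ on {B, C}, so A -> {B, C} does not hold.

No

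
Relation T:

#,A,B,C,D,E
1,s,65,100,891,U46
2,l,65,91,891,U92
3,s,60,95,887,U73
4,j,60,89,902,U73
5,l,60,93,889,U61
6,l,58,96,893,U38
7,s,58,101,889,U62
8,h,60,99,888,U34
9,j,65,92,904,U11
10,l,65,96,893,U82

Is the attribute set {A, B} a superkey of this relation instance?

No

Rows 2 and 10 have the same {A, B} value (A=l, B=65) but are distinct tuples, so {A, B} does not determine every attribute — not a superkey.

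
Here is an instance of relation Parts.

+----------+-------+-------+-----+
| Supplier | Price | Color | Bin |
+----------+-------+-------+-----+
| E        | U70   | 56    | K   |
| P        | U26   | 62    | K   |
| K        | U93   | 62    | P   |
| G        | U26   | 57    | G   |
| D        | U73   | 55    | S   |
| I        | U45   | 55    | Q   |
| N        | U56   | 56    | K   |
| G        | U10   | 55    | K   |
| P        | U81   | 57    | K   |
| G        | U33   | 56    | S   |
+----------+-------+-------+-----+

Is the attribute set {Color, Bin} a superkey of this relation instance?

No

Two distinct rows share (Color=56, Bin=K), so {Color, Bin} does not determine every attribute — not a superkey.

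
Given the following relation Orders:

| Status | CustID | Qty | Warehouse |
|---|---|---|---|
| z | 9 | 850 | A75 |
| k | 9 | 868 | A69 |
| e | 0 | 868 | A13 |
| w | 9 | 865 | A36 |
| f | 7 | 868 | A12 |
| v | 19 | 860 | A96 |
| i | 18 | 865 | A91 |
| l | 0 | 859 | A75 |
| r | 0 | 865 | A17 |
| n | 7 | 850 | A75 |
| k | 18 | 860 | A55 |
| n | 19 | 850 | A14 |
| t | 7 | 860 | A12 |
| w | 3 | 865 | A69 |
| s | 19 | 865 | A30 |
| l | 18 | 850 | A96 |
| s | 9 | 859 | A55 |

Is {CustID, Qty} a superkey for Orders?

All 17 rows have distinct {CustID, Qty} values, so {CustID, Qty} → (all attributes) holds and {CustID, Qty} is a superkey.

Yes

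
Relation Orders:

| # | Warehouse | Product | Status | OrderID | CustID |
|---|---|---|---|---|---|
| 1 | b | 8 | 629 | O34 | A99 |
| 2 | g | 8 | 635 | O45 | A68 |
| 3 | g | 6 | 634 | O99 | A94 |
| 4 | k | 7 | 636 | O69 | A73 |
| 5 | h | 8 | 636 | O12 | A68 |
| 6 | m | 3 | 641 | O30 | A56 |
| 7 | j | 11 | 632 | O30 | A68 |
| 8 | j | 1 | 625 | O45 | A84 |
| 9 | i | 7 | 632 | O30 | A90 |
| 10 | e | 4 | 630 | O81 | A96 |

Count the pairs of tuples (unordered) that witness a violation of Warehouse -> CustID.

Warehouse=g: violating pairs (2,3) — 1 pair.
Warehouse=j: violating pairs (7,8) — 1 pair.

2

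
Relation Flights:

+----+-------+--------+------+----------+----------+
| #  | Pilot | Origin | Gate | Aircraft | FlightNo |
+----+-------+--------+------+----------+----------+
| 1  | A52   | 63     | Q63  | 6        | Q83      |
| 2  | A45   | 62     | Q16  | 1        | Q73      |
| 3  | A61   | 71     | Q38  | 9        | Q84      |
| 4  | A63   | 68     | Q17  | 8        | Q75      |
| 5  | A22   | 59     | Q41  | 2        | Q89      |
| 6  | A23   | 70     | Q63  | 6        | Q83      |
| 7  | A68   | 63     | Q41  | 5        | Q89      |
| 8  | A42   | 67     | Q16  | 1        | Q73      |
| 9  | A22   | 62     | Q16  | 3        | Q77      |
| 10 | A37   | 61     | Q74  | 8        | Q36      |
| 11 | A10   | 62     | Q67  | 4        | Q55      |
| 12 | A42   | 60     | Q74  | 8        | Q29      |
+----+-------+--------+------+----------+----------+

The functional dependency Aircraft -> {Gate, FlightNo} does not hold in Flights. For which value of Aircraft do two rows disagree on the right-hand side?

Aircraft=6: rows 1, 6 → {Gate,FlightNo} = (Q63, Q83), (Q63, Q83) ✓
Aircraft=1: rows 2, 8 → {Gate,FlightNo} = (Q16, Q73), (Q16, Q73) ✓
Aircraft=9: row 3 → {Gate,FlightNo} = (Q38, Q84) ✓
Aircraft=8: rows 4, 10, 12 → {Gate,FlightNo} takes values {(Q17, Q75), (Q74, Q36), (Q74, Q29)} — violation
Aircraft=2: row 5 → {Gate,FlightNo} = (Q41, Q89) ✓
Aircraft=5: row 7 → {Gate,FlightNo} = (Q41, Q89) ✓
Aircraft=3: row 9 → {Gate,FlightNo} = (Q16, Q77) ✓
Aircraft=4: row 11 → {Gate,FlightNo} = (Q67, Q55) ✓
The only Aircraft value with inconsistent RHS is Aircraft=8.

8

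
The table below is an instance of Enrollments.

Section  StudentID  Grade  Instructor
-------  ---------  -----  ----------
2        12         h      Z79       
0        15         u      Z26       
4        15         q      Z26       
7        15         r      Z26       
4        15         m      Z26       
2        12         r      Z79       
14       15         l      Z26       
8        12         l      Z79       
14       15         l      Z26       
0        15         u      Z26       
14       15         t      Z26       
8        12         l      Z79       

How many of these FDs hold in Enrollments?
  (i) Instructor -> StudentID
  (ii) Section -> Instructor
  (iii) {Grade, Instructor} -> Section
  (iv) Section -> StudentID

(i) Instructor -> StudentID: every LHS value maps to a single RHS value — holds.
(ii) Section -> Instructor: every LHS value maps to a single RHS value — holds.
(iii) {Grade, Instructor} -> Section: every LHS value maps to a single RHS value — holds.
(iv) Section -> StudentID: every LHS value maps to a single RHS value — holds.
4 of the 4 dependencies hold.

4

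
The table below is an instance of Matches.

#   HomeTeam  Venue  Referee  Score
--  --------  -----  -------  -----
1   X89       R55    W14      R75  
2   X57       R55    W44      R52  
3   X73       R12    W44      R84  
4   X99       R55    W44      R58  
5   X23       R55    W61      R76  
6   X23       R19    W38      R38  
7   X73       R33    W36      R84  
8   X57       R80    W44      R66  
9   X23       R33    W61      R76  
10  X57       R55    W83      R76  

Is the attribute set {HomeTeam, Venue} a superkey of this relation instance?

Rows 2 and 10 have the same {HomeTeam, Venue} value (HomeTeam=X57, Venue=R55) but are distinct tuples, so {HomeTeam, Venue} does not determine every attribute — not a superkey.

No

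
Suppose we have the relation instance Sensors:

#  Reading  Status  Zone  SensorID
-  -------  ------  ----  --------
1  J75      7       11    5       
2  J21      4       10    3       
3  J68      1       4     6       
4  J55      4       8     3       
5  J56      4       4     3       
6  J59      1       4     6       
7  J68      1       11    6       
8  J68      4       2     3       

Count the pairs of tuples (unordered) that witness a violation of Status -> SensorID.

Status=4: all 4 rows agree on SensorID — 0 pairs.
Status=1: all 3 rows agree on SensorID — 0 pairs.

0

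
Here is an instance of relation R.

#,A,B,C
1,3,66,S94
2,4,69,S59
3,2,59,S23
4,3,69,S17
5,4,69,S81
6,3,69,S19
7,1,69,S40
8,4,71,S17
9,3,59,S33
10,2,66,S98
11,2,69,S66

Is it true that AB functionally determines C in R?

(A=3, B=66): row 1 → C = S94 ✓
(A=4, B=69): rows 2, 5 → C takes values {S59, S81} — violation
(A=2, B=59): row 3 → C = S23 ✓
(A=3, B=69): rows 4, 6 → C takes values {S17, S19} — violation
(A=1, B=69): row 7 → C = S40 ✓
(A=4, B=71): row 8 → C = S17 ✓
(A=3, B=59): row 9 → C = S33 ✓
(A=2, B=66): row 10 → C = S98 ✓
(A=2, B=69): row 11 → C = S66 ✓
Two rows agree on AB but differ on C, so AB -> C does not hold.

No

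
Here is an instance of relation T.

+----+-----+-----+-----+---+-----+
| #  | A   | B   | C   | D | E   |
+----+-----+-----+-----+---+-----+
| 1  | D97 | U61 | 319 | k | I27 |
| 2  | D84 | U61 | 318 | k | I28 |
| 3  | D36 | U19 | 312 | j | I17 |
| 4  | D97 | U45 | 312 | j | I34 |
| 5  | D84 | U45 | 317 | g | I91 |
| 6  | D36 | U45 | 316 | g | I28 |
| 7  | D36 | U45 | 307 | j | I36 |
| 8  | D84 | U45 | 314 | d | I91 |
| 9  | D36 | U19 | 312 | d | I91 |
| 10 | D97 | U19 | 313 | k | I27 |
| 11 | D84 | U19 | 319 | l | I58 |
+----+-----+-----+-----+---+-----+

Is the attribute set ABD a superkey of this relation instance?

All 11 rows have distinct ABD values, so ABD → (all attributes) holds and ABD is a superkey.

Yes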